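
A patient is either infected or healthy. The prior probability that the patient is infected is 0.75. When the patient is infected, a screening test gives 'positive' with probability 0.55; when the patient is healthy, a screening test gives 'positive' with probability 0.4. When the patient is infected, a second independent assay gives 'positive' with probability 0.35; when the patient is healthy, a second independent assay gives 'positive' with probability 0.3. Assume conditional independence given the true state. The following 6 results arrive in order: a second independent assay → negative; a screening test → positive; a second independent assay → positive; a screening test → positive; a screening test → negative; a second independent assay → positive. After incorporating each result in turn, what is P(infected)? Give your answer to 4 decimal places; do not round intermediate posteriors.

0.8432

Each posterior becomes the prior for the next update.
After a second independent assay='negative': P(infected) = 0.65·0.7500 / (0.65·0.7500 + 0.7·0.2500) ≈ 0.7358
After a screening test='positive': P(infected) = 0.55·0.7358 / (0.55·0.7358 + 0.4·0.2642) ≈ 0.7930
After a second independent assay='positive': P(infected) = 0.35·0.7930 / (0.35·0.7930 + 0.3·0.2070) ≈ 0.8171
After a screening test='positive': P(infected) = 0.55·0.8171 / (0.55·0.8171 + 0.4·0.1829) ≈ 0.8600
After a screening test='negative': P(infected) = 0.45·0.8600 / (0.45·0.8600 + 0.6·0.1400) ≈ 0.8217
After a second independent assay='positive': P(infected) = 0.35·0.8217 / (0.35·0.8217 + 0.3·0.1783) ≈ 0.8432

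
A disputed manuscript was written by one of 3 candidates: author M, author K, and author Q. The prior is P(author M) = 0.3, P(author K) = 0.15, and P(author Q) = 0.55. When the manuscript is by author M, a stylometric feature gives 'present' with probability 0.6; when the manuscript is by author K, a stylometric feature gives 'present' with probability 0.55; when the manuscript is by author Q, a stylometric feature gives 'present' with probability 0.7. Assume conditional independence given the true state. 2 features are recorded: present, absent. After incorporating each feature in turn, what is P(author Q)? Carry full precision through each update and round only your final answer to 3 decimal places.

0.514

After 'present': normaliser = 0.6·0.3000 + 0.55·0.1500 + 0.7·0.5500; P(author M) ≈ 0.2780, P(author K) ≈ 0.1274, P(author Q) ≈ 0.5946
After 'absent': normaliser = 0.4·0.2780 + 0.45·0.1274 + 0.3·0.5946; P(author M) ≈ 0.3205, P(author K) ≈ 0.1653, P(author Q) ≈ 0.5142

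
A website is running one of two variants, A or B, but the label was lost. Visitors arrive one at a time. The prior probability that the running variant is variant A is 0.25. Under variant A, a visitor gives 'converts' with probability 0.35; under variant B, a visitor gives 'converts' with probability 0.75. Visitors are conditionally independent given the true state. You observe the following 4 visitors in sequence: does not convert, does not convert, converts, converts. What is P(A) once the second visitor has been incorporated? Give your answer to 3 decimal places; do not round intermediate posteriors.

0.693

Each posterior becomes the prior for the next update.
After 'does not convert': P(A) = 0.65·0.2500 / (0.65·0.2500 + 0.25·0.7500) ≈ 0.4643
After 'does not convert': P(A) = 0.65·0.4643 / (0.65·0.4643 + 0.25·0.5357) ≈ 0.6926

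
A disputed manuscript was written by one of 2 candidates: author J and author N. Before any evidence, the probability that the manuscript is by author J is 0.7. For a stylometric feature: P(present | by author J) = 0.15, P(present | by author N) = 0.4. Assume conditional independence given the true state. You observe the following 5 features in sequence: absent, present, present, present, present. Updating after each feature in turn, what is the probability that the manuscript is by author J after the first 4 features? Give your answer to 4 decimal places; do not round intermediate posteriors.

After 'absent': P(author J) = 0.85·0.7000 / (0.85·0.7000 + 0.6·0.3000) ≈ 0.7677
After 'present': P(author J) = 0.15·0.7677 / (0.15·0.7677 + 0.4·0.2323) ≈ 0.5535
After 'present': P(author J) = 0.15·0.5535 / (0.15·0.5535 + 0.4·0.4465) ≈ 0.3173
After 'present': P(author J) = 0.15·0.3173 / (0.15·0.3173 + 0.4·0.6827) ≈ 0.1484

0.1484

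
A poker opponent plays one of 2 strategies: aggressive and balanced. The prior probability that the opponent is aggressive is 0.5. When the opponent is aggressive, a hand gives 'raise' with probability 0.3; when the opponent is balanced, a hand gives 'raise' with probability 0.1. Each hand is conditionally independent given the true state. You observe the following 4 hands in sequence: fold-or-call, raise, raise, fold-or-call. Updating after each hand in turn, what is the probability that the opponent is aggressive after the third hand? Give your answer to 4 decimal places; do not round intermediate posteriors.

After 'fold-or-call': P(aggressive) = 0.7·0.5000 / (0.7·0.5000 + 0.9·0.5000) ≈ 0.4375
After 'raise': P(aggressive) = 0.3·0.4375 / (0.3·0.4375 + 0.1·0.5625) ≈ 0.7000
After 'raise': P(aggressive) = 0.3·0.7000 / (0.3·0.7000 + 0.1·0.3000) ≈ 0.8750

0.8750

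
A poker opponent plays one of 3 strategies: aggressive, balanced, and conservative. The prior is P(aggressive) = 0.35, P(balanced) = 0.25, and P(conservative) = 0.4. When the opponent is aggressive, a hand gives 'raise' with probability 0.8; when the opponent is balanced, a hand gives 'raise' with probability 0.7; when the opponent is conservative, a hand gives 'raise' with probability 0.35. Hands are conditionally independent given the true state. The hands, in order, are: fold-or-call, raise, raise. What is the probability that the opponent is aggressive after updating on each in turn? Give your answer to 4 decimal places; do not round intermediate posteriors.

0.3951

Apply Bayes' rule sequentially, carrying P(aggressive) forward.
After 'fold-or-call': normaliser = 0.2·0.3500 + 0.3·0.2500 + 0.65·0.4000; P(aggressive) ≈ 0.1728, P(balanced) ≈ 0.1852, P(conservative) ≈ 0.6420
After 'raise': normaliser = 0.8·0.1728 + 0.7·0.1852 + 0.35·0.6420; P(aggressive) ≈ 0.2807, P(balanced) ≈ 0.2632, P(conservative) ≈ 0.4561
After 'raise': normaliser = 0.8·0.2807 + 0.7·0.2632 + 0.35·0.4561; P(aggressive) ≈ 0.3951, P(balanced) ≈ 0.3241, P(conservative) ≈ 0.2809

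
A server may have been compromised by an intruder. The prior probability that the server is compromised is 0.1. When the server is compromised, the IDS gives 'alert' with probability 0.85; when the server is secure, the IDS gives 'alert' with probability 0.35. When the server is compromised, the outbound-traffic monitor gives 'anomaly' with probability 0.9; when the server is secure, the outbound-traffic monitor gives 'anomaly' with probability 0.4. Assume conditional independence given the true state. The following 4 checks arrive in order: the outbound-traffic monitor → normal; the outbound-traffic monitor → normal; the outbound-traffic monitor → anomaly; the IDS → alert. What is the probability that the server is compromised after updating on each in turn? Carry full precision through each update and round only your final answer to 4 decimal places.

0.0166

After the outbound-traffic monitor='normal': P(compromised) = 0.1·0.1000 / (0.1·0.1000 + 0.6·0.9000) ≈ 0.0182
After the outbound-traffic monitor='normal': P(compromised) = 0.1·0.0182 / (0.1·0.0182 + 0.6·0.9818) ≈ 0.0031
After the outbound-traffic monitor='anomaly': P(compromised) = 0.9·0.0031 / (0.9·0.0031 + 0.4·0.9969) ≈ 0.0069
After the IDS='alert': P(compromised) = 0.85·0.0069 / (0.85·0.0069 + 0.35·0.9931) ≈ 0.0166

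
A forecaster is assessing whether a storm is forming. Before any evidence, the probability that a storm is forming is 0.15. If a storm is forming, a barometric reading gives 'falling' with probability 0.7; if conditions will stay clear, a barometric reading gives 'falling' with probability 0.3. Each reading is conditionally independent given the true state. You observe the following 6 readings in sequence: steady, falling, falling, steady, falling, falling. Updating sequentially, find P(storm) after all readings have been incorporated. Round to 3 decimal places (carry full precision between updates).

After 'steady': P(storm) = 0.3·0.1500 / (0.3·0.1500 + 0.7·0.8500) ≈ 0.0703
After 'falling': P(storm) = 0.7·0.0703 / (0.7·0.0703 + 0.3·0.9297) ≈ 0.1500
After 'falling': P(storm) = 0.7·0.1500 / (0.7·0.1500 + 0.3·0.8500) ≈ 0.2917
After 'steady': P(storm) = 0.3·0.2917 / (0.3·0.2917 + 0.7·0.7083) ≈ 0.1500
After 'falling': P(storm) = 0.7·0.1500 / (0.7·0.1500 + 0.3·0.8500) ≈ 0.2917
After 'falling': P(storm) = 0.7·0.2917 / (0.7·0.2917 + 0.3·0.7083) ≈ 0.4900

0.490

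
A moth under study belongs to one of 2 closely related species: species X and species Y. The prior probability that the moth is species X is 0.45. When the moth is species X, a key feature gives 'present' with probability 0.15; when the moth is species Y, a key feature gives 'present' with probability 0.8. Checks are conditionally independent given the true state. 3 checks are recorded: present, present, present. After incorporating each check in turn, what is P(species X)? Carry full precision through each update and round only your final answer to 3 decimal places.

0.005

Apply Bayes' rule sequentially, carrying P(species X) forward.
After 'present': P(species X) = 0.15·0.4500 / (0.15·0.4500 + 0.8·0.5500) ≈ 0.1330
After 'present': P(species X) = 0.15·0.1330 / (0.15·0.1330 + 0.8·0.8670) ≈ 0.0280
After 'present': P(species X) = 0.15·0.0280 / (0.15·0.0280 + 0.8·0.9720) ≈ 0.0054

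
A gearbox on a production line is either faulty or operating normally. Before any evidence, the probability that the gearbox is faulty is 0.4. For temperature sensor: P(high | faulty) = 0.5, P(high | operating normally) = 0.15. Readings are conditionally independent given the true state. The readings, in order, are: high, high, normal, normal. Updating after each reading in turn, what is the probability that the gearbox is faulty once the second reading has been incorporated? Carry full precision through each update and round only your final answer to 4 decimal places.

Each posterior becomes the prior for the next update.
After 'high': P(faulty) = 0.5·0.4000 / (0.5·0.4000 + 0.15·0.6000) ≈ 0.6897
After 'high': P(faulty) = 0.5·0.6897 / (0.5·0.6897 + 0.15·0.3103) ≈ 0.8811

0.8811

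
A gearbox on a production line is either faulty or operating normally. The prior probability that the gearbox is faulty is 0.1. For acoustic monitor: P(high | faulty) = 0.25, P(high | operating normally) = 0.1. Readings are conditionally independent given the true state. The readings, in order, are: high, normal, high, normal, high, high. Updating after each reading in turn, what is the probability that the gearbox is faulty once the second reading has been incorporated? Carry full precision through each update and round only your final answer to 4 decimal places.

Each posterior becomes the prior for the next update.
After 'high': P(faulty) = 0.25·0.1000 / (0.25·0.1000 + 0.1·0.9000) ≈ 0.2174
After 'normal': P(faulty) = 0.75·0.2174 / (0.75·0.2174 + 0.9·0.7826) ≈ 0.1880

0.1880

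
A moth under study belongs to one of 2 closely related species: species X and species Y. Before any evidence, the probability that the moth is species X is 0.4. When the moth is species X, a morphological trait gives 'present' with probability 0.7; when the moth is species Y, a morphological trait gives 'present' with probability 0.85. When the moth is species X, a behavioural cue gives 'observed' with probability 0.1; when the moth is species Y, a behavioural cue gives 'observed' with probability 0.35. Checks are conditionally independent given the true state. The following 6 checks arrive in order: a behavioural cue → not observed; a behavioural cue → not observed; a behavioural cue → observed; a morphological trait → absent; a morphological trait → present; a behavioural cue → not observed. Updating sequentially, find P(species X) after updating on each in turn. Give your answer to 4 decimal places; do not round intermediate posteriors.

Each posterior becomes the prior for the next update.
After a behavioural cue='not observed': P(species X) = 0.9·0.4000 / (0.9·0.4000 + 0.65·0.6000) ≈ 0.4800
After a behavioural cue='not observed': P(species X) = 0.9·0.4800 / (0.9·0.4800 + 0.65·0.5200) ≈ 0.5610
After a behavioural cue='observed': P(species X) = 0.1·0.5610 / (0.1·0.5610 + 0.35·0.4390) ≈ 0.2675
After a morphological trait='absent': P(species X) = 0.3·0.2675 / (0.3·0.2675 + 0.15·0.7325) ≈ 0.4221
After a morphological trait='present': P(species X) = 0.7·0.4221 / (0.7·0.4221 + 0.85·0.5779) ≈ 0.3756
After a behavioural cue='not observed': P(species X) = 0.9·0.3756 / (0.9·0.3756 + 0.65·0.6244) ≈ 0.4544

0.4544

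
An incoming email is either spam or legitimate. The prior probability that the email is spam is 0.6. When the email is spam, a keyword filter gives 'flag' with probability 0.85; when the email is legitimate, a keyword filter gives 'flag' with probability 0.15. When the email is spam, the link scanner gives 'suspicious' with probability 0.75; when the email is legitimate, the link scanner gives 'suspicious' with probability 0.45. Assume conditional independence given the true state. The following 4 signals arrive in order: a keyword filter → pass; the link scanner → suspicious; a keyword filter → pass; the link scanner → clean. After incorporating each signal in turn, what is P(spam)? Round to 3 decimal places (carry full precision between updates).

Apply Bayes' rule sequentially, carrying P(spam) forward.
After a keyword filter='pass': P(spam) = 0.15·0.6000 / (0.15·0.6000 + 0.85·0.4000) ≈ 0.2093
After the link scanner='suspicious': P(spam) = 0.75·0.2093 / (0.75·0.2093 + 0.45·0.7907) ≈ 0.3061
After a keyword filter='pass': P(spam) = 0.15·0.3061 / (0.15·0.3061 + 0.85·0.6939) ≈ 0.0722
After the link scanner='clean': P(spam) = 0.25·0.0722 / (0.25·0.0722 + 0.55·0.9278) ≈ 0.0342

0.034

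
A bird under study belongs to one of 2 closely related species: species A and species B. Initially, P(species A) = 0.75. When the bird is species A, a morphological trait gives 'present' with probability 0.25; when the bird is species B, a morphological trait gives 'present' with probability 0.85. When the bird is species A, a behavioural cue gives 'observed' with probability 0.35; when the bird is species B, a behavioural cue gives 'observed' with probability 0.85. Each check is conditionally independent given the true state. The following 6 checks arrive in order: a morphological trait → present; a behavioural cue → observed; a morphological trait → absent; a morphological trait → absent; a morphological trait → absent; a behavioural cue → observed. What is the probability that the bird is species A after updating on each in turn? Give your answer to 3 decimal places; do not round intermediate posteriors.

0.949

Each posterior becomes the prior for the next update.
After a morphological trait='present': P(species A) = 0.25·0.7500 / (0.25·0.7500 + 0.85·0.2500) ≈ 0.4688
After a behavioural cue='observed': P(species A) = 0.35·0.4688 / (0.35·0.4688 + 0.85·0.5312) ≈ 0.2665
After a morphological trait='absent': P(species A) = 0.75·0.2665 / (0.75·0.2665 + 0.15·0.7335) ≈ 0.6450
After a morphological trait='absent': P(species A) = 0.75·0.6450 / (0.75·0.6450 + 0.15·0.3550) ≈ 0.9008
After a morphological trait='absent': P(species A) = 0.75·0.9008 / (0.75·0.9008 + 0.15·0.0992) ≈ 0.9785
After a behavioural cue='observed': P(species A) = 0.35·0.9785 / (0.35·0.9785 + 0.85·0.0215) ≈ 0.9492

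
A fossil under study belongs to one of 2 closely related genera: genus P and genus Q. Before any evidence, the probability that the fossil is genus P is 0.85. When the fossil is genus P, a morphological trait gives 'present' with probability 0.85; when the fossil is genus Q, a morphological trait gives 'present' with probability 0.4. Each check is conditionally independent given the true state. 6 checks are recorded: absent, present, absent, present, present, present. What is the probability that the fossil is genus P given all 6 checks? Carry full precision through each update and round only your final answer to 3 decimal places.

0.878

After 'absent': P(genus P) = 0.15·0.8500 / (0.15·0.8500 + 0.6·0.1500) ≈ 0.5862
After 'present': P(genus P) = 0.85·0.5862 / (0.85·0.5862 + 0.4·0.4138) ≈ 0.7506
After 'absent': P(genus P) = 0.15·0.7506 / (0.15·0.7506 + 0.6·0.2494) ≈ 0.4294
After 'present': P(genus P) = 0.85·0.4294 / (0.85·0.4294 + 0.4·0.5706) ≈ 0.6153
After 'present': P(genus P) = 0.85·0.6153 / (0.85·0.6153 + 0.4·0.3847) ≈ 0.7726
After 'present': P(genus P) = 0.85·0.7726 / (0.85·0.7726 + 0.4·0.2274) ≈ 0.8784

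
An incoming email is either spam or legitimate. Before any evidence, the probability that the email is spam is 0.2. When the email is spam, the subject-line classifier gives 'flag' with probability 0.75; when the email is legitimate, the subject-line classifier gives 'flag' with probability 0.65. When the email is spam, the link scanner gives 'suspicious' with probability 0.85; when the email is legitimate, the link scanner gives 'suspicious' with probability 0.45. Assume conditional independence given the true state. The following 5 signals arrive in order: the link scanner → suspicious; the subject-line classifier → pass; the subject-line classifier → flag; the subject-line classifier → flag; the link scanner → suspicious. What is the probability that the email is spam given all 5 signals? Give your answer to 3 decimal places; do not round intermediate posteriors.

0.459

After the link scanner='suspicious': P(spam) = 0.85·0.2000 / (0.85·0.2000 + 0.45·0.8000) ≈ 0.3208
After the subject-line classifier='pass': P(spam) = 0.25·0.3208 / (0.25·0.3208 + 0.35·0.6792) ≈ 0.2522
After the subject-line classifier='flag': P(spam) = 0.75·0.2522 / (0.75·0.2522 + 0.65·0.7478) ≈ 0.2802
After the subject-line classifier='flag': P(spam) = 0.75·0.2802 / (0.75·0.2802 + 0.65·0.7198) ≈ 0.3099
After the link scanner='suspicious': P(spam) = 0.85·0.3099 / (0.85·0.3099 + 0.45·0.6901) ≈ 0.4589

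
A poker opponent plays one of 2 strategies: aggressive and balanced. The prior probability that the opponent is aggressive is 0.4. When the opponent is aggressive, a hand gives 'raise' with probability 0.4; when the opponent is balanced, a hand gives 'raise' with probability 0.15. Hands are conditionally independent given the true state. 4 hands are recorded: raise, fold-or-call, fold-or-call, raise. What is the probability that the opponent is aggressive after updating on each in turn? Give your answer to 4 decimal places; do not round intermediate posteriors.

After 'raise': P(aggressive) = 0.4·0.4000 / (0.4·0.4000 + 0.15·0.6000) ≈ 0.6400
After 'fold-or-call': P(aggressive) = 0.6·0.6400 / (0.6·0.6400 + 0.85·0.3600) ≈ 0.5565
After 'fold-or-call': P(aggressive) = 0.6·0.5565 / (0.6·0.5565 + 0.85·0.4435) ≈ 0.4697
After 'raise': P(aggressive) = 0.4·0.4697 / (0.4·0.4697 + 0.15·0.5303) ≈ 0.7026

0.7026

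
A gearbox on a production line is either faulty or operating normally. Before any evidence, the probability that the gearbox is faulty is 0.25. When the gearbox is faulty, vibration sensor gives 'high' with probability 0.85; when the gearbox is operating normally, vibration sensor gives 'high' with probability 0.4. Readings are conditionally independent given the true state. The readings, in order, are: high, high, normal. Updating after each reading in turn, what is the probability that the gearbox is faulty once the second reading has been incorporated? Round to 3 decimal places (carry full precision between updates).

0.601

After 'high': P(faulty) = 0.85·0.2500 / (0.85·0.2500 + 0.4·0.7500) ≈ 0.4146
After 'high': P(faulty) = 0.85·0.4146 / (0.85·0.4146 + 0.4·0.5854) ≈ 0.6008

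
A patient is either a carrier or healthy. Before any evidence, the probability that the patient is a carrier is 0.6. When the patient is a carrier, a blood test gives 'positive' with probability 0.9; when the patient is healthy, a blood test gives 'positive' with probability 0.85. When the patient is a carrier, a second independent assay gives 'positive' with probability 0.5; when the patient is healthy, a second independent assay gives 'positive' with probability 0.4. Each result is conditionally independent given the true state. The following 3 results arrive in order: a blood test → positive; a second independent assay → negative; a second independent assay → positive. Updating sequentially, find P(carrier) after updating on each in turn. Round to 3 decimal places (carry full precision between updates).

0.623

After a blood test='positive': P(carrier) = 0.9·0.6000 / (0.9·0.6000 + 0.85·0.4000) ≈ 0.6136
After a second independent assay='negative': P(carrier) = 0.5·0.6136 / (0.5·0.6136 + 0.6·0.3864) ≈ 0.5696
After a second independent assay='positive': P(carrier) = 0.5·0.5696 / (0.5·0.5696 + 0.4·0.4304) ≈ 0.6233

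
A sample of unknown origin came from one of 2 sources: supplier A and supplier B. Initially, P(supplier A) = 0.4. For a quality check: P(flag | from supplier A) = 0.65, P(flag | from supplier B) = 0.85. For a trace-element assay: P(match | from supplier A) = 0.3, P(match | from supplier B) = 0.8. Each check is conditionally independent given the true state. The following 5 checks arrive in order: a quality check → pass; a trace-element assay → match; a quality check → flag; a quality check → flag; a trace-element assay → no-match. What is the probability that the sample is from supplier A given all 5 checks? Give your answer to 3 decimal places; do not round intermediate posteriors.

After a quality check='pass': P(supplier A) = 0.35·0.4000 / (0.35·0.4000 + 0.15·0.6000) ≈ 0.6087
After a trace-element assay='match': P(supplier A) = 0.3·0.6087 / (0.3·0.6087 + 0.8·0.3913) ≈ 0.3684
After a quality check='flag': P(supplier A) = 0.65·0.3684 / (0.65·0.3684 + 0.85·0.6316) ≈ 0.3085
After a quality check='flag': P(supplier A) = 0.65·0.3085 / (0.65·0.3085 + 0.85·0.6915) ≈ 0.2544
After a trace-element assay='no-match': P(supplier A) = 0.7·0.2544 / (0.7·0.2544 + 0.2·0.7456) ≈ 0.5442

0.544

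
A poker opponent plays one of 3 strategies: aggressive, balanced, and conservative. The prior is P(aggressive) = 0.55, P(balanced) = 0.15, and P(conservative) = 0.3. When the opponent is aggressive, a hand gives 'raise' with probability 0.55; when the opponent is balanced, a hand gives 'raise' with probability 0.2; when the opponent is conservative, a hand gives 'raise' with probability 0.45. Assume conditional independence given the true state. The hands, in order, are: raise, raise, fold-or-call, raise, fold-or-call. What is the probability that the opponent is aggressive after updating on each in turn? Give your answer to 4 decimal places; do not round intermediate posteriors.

After 'raise': normaliser = 0.55·0.5500 + 0.2·0.1500 + 0.45·0.3000; P(aggressive) ≈ 0.6471, P(balanced) ≈ 0.0642, P(conservative) ≈ 0.2888
After 'raise': normaliser = 0.55·0.6471 + 0.2·0.0642 + 0.45·0.2888; P(aggressive) ≈ 0.7137, P(balanced) ≈ 0.0257, P(conservative) ≈ 0.2606
After 'fold-or-call': normaliser = 0.45·0.7137 + 0.8·0.0257 + 0.55·0.2606; P(aggressive) ≈ 0.6621, P(balanced) ≈ 0.0424, P(conservative) ≈ 0.2955
After 'raise': normaliser = 0.55·0.6621 + 0.2·0.0424 + 0.45·0.2955; P(aggressive) ≈ 0.7202, P(balanced) ≈ 0.0168, P(conservative) ≈ 0.2630
After 'fold-or-call': normaliser = 0.45·0.7202 + 0.8·0.0168 + 0.55·0.2630; P(aggressive) ≈ 0.6722, P(balanced) ≈ 0.0279, P(conservative) ≈ 0.3000

0.6722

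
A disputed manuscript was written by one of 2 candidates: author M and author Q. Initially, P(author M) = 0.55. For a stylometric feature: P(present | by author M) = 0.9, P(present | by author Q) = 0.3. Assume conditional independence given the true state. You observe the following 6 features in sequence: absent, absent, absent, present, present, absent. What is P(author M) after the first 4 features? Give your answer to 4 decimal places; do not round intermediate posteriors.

0.0106

Apply Bayes' rule sequentially, carrying P(author M) forward.
After 'absent': P(author M) = 0.1·0.5500 / (0.1·0.5500 + 0.7·0.4500) ≈ 0.1486
After 'absent': P(author M) = 0.1·0.1486 / (0.1·0.1486 + 0.7·0.8514) ≈ 0.0243
After 'absent': P(author M) = 0.1·0.0243 / (0.1·0.0243 + 0.7·0.9757) ≈ 0.0036
After 'present': P(author M) = 0.9·0.0036 / (0.9·0.0036 + 0.3·0.9964) ≈ 0.0106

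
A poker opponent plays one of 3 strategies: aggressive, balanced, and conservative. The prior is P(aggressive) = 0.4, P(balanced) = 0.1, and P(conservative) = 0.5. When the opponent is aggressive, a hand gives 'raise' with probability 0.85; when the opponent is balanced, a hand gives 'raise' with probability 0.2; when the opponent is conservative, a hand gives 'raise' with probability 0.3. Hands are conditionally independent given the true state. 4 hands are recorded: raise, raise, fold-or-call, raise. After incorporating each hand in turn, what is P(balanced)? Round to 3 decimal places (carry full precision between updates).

0.014

Each posterior becomes the prior for the next update.
After 'raise': normaliser = 0.85·0.4000 + 0.2·0.1000 + 0.3·0.5000; P(aggressive) ≈ 0.6667, P(balanced) ≈ 0.0392, P(conservative) ≈ 0.2941
After 'raise': normaliser = 0.85·0.6667 + 0.2·0.0392 + 0.3·0.2941; P(aggressive) ≈ 0.8550, P(balanced) ≈ 0.0118, P(conservative) ≈ 0.1331
After 'fold-or-call': normaliser = 0.15·0.8550 + 0.8·0.0118 + 0.7·0.1331; P(aggressive) ≈ 0.5554, P(balanced) ≈ 0.0410, P(conservative) ≈ 0.4036
After 'raise': normaliser = 0.85·0.5554 + 0.2·0.0410 + 0.3·0.4036; P(aggressive) ≈ 0.7850, P(balanced) ≈ 0.0136, P(conservative) ≈ 0.2013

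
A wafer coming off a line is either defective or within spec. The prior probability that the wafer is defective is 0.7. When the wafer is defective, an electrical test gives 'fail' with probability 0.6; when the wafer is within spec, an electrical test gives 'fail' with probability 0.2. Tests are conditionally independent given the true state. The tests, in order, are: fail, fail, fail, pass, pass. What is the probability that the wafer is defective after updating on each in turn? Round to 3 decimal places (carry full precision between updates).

0.940

After 'fail': P(defective) = 0.6·0.7000 / (0.6·0.7000 + 0.2·0.3000) ≈ 0.8750
After 'fail': P(defective) = 0.6·0.8750 / (0.6·0.8750 + 0.2·0.1250) ≈ 0.9545
After 'fail': P(defective) = 0.6·0.9545 / (0.6·0.9545 + 0.2·0.0455) ≈ 0.9844
After 'pass': P(defective) = 0.4·0.9844 / (0.4·0.9844 + 0.8·0.0156) ≈ 0.9692
After 'pass': P(defective) = 0.4·0.9692 / (0.4·0.9692 + 0.8·0.0308) ≈ 0.9403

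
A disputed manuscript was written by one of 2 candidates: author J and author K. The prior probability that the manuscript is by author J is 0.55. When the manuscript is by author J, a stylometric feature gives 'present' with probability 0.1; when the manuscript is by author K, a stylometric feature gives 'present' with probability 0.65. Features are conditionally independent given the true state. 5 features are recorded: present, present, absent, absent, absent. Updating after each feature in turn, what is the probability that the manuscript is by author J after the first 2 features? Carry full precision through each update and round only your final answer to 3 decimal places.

Apply Bayes' rule sequentially, carrying P(author J) forward.
After 'present': P(author J) = 0.1·0.5500 / (0.1·0.5500 + 0.65·0.4500) ≈ 0.1583
After 'present': P(author J) = 0.1·0.1583 / (0.1·0.1583 + 0.65·0.8417) ≈ 0.0281

0.028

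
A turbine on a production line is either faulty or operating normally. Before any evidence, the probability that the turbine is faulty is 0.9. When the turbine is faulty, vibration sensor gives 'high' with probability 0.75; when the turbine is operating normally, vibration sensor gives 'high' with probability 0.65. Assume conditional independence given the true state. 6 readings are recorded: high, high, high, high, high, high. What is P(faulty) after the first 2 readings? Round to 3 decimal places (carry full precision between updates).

Apply Bayes' rule sequentially, carrying P(faulty) forward.
After 'high': P(faulty) = 0.75·0.9000 / (0.75·0.9000 + 0.65·0.1000) ≈ 0.9122
After 'high': P(faulty) = 0.75·0.9122 / (0.75·0.9122 + 0.65·0.0878) ≈ 0.9230

0.923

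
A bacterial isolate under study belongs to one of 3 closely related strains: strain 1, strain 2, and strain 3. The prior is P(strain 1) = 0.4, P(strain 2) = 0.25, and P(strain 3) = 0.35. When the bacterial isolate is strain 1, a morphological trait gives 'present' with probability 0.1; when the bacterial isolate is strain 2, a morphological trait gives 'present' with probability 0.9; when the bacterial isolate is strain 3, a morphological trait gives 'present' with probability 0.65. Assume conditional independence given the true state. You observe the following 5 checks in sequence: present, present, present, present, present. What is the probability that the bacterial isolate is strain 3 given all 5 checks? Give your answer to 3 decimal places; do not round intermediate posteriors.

0.216

After 'present': normaliser = 0.1·0.4000 + 0.9·0.2500 + 0.65·0.3500; P(strain 1) ≈ 0.0812, P(strain 2) ≈ 0.4569, P(strain 3) ≈ 0.4619
After 'present': normaliser = 0.1·0.0812 + 0.9·0.4569 + 0.65·0.4619; P(strain 1) ≈ 0.0113, P(strain 2) ≈ 0.5714, P(strain 3) ≈ 0.4173
After 'present': normaliser = 0.1·0.0113 + 0.9·0.5714 + 0.65·0.4173; P(strain 1) ≈ 0.0014, P(strain 2) ≈ 0.6538, P(strain 3) ≈ 0.3448
After 'present': normaliser = 0.1·0.0014 + 0.9·0.6538 + 0.65·0.3448; P(strain 1) ≈ 0.0002, P(strain 2) ≈ 0.7240, P(strain 3) ≈ 0.2758
After 'present': normaliser = 0.1·0.0002 + 0.9·0.7240 + 0.65·0.2758; P(strain 1) ≈ 0.0000, P(strain 2) ≈ 0.7842, P(strain 3) ≈ 0.2157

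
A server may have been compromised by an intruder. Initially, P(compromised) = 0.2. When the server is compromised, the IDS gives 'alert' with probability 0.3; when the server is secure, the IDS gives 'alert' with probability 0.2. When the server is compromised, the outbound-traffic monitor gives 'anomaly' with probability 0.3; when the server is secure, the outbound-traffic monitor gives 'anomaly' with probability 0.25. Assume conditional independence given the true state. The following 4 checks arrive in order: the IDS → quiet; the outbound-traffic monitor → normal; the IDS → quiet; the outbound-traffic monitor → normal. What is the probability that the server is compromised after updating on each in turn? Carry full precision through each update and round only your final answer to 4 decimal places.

After the IDS='quiet': P(compromised) = 0.7·0.2000 / (0.7·0.2000 + 0.8·0.8000) ≈ 0.1795
After the outbound-traffic monitor='normal': P(compromised) = 0.7·0.1795 / (0.7·0.1795 + 0.75·0.8205) ≈ 0.1696
After the IDS='quiet': P(compromised) = 0.7·0.1696 / (0.7·0.1696 + 0.8·0.8304) ≈ 0.1516
After the outbound-traffic monitor='normal': P(compromised) = 0.7·0.1516 / (0.7·0.1516 + 0.75·0.8484) ≈ 0.1429

0.1429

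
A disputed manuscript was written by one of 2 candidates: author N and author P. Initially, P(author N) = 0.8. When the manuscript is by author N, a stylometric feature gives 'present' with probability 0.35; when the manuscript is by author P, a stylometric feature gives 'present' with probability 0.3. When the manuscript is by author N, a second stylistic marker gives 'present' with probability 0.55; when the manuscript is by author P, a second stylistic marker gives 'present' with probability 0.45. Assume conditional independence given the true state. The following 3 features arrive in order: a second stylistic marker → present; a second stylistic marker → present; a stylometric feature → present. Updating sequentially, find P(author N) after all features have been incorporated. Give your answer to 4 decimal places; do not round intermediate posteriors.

After a second stylistic marker='present': P(author N) = 0.55·0.8000 / (0.55·0.8000 + 0.45·0.2000) ≈ 0.8302
After a second stylistic marker='present': P(author N) = 0.55·0.8302 / (0.55·0.8302 + 0.45·0.1698) ≈ 0.8566
After a stylometric feature='present': P(author N) = 0.35·0.8566 / (0.35·0.8566 + 0.3·0.1434) ≈ 0.8745

0.8745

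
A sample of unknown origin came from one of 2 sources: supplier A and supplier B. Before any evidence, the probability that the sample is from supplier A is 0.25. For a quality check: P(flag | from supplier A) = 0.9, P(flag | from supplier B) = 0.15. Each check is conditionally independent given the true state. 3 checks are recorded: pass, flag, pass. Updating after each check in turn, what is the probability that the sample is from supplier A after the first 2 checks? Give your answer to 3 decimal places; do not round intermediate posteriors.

After 'pass': P(supplier A) = 0.1·0.2500 / (0.1·0.2500 + 0.85·0.7500) ≈ 0.0377
After 'flag': P(supplier A) = 0.9·0.0377 / (0.9·0.0377 + 0.15·0.9623) ≈ 0.1905

0.190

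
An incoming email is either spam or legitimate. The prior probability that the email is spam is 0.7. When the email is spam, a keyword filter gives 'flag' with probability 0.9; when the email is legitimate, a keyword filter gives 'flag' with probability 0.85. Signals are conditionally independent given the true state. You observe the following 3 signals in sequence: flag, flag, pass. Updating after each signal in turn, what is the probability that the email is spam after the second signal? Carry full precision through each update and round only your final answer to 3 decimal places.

After 'flag': P(spam) = 0.9·0.7000 / (0.9·0.7000 + 0.85·0.3000) ≈ 0.7119
After 'flag': P(spam) = 0.9·0.7119 / (0.9·0.7119 + 0.85·0.2881) ≈ 0.7234

0.723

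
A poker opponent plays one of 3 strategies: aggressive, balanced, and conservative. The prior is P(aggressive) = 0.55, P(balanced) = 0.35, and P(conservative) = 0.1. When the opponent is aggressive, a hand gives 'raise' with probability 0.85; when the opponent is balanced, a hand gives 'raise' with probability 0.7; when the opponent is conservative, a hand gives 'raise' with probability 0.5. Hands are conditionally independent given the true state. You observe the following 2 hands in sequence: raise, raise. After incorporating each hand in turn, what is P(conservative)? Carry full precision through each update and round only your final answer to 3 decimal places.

0.042

After 'raise': normaliser = 0.85·0.5500 + 0.7·0.3500 + 0.5·0.1000; P(aggressive) ≈ 0.6131, P(balanced) ≈ 0.3213, P(conservative) ≈ 0.0656
After 'raise': normaliser = 0.85·0.6131 + 0.7·0.3213 + 0.5·0.0656; P(aggressive) ≈ 0.6691, P(balanced) ≈ 0.2888, P(conservative) ≈ 0.0421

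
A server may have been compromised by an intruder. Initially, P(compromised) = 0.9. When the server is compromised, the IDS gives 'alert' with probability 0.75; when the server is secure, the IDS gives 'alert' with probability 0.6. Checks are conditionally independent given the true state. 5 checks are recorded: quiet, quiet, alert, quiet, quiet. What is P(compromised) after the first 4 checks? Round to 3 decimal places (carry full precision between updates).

0.733

After 'quiet': P(compromised) = 0.25·0.9000 / (0.25·0.9000 + 0.4·0.1000) ≈ 0.8491
After 'quiet': P(compromised) = 0.25·0.8491 / (0.25·0.8491 + 0.4·0.1509) ≈ 0.7785
After 'alert': P(compromised) = 0.75·0.7785 / (0.75·0.7785 + 0.6·0.2215) ≈ 0.8146
After 'quiet': P(compromised) = 0.25·0.8146 / (0.25·0.8146 + 0.4·0.1854) ≈ 0.7331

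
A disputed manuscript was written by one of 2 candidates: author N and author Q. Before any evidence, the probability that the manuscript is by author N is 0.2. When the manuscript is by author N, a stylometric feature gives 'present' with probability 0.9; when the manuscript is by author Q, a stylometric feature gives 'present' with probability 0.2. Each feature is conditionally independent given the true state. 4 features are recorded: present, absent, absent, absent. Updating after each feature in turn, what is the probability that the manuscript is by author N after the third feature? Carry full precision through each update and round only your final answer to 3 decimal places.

0.017

Apply Bayes' rule sequentially, carrying P(author N) forward.
After 'present': P(author N) = 0.9·0.2000 / (0.9·0.2000 + 0.2·0.8000) ≈ 0.5294
After 'absent': P(author N) = 0.1·0.5294 / (0.1·0.5294 + 0.8·0.4706) ≈ 0.1233
After 'absent': P(author N) = 0.1·0.1233 / (0.1·0.1233 + 0.8·0.8767) ≈ 0.0173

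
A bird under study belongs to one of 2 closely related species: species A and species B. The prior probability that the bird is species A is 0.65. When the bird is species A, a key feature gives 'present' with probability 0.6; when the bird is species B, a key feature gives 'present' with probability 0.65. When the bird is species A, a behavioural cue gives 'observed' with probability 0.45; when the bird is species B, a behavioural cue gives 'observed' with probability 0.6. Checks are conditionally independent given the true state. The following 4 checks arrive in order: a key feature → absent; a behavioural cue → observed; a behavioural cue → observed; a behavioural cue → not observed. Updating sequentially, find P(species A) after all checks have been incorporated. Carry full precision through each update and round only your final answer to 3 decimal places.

After a key feature='absent': P(species A) = 0.4·0.6500 / (0.4·0.6500 + 0.35·0.3500) ≈ 0.6797
After a behavioural cue='observed': P(species A) = 0.45·0.6797 / (0.45·0.6797 + 0.6·0.3203) ≈ 0.6142
After a behavioural cue='observed': P(species A) = 0.45·0.6142 / (0.45·0.6142 + 0.6·0.3858) ≈ 0.5442
After a behavioural cue='not observed': P(species A) = 0.55·0.5442 / (0.55·0.5442 + 0.4·0.4558) ≈ 0.6214

0.621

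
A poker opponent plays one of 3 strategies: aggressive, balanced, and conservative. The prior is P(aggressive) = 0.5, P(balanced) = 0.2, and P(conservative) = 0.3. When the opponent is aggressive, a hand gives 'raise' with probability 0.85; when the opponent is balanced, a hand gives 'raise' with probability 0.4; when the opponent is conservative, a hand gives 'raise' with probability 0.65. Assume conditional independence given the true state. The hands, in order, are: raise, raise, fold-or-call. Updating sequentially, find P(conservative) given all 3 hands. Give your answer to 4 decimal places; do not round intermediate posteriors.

After 'raise': normaliser = 0.85·0.5000 + 0.4·0.2000 + 0.65·0.3000; P(aggressive) ≈ 0.6071, P(balanced) ≈ 0.1143, P(conservative) ≈ 0.2786
After 'raise': normaliser = 0.85·0.6071 + 0.4·0.1143 + 0.65·0.2786; P(aggressive) ≈ 0.6947, P(balanced) ≈ 0.0615, P(conservative) ≈ 0.2437
After 'fold-or-call': normaliser = 0.15·0.6947 + 0.6·0.0615 + 0.35·0.2437; P(aggressive) ≈ 0.4602, P(balanced) ≈ 0.1631, P(conservative) ≈ 0.3768

0.3768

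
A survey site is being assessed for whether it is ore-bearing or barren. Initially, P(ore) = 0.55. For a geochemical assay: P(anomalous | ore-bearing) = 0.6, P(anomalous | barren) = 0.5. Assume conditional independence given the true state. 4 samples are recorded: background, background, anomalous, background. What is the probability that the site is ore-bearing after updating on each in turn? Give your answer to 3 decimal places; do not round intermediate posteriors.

Apply Bayes' rule sequentially, carrying P(ore) forward.
After 'background': P(ore) = 0.4·0.5500 / (0.4·0.5500 + 0.5·0.4500) ≈ 0.4944
After 'background': P(ore) = 0.4·0.4944 / (0.4·0.4944 + 0.5·0.5056) ≈ 0.4389
After 'anomalous': P(ore) = 0.6·0.4389 / (0.6·0.4389 + 0.5·0.5611) ≈ 0.4842
After 'background': P(ore) = 0.4·0.4842 / (0.4·0.4842 + 0.5·0.5158) ≈ 0.4289

0.429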